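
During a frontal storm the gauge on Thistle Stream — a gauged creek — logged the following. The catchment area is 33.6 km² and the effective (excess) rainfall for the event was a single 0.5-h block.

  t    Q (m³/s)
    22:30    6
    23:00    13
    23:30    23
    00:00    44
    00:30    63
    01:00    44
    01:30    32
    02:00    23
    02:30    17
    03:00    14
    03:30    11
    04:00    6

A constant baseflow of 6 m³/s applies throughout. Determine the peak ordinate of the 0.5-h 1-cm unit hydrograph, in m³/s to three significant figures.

Direct runoff: 0.0, 7.0, 17.0, 38.0, 57.0, 38.0, 26.0, 17.0, 11.0, 8.0, 5.0, 0.0 m³/s; ΣQ_DR = 224.0 m³/s, peak = 57.0 m³/s.
Runoff depth d = ΣQ_DR·Δt / A = 224.0 × 1800 / (33.6 km²) = 12.00 mm.
The 1-cm UH is the DRH scaled by (10 mm)/d, so U_p = 57.0 × 10/12.00 = 47.5 m³/s.

U_p ≈ 47.5 m³/s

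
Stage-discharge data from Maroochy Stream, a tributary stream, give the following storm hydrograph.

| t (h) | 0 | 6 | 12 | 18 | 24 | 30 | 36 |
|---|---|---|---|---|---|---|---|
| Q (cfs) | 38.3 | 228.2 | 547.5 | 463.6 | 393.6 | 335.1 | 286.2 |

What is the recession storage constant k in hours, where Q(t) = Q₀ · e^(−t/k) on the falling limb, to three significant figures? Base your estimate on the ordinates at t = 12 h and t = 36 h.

k ≈ 37.0 h

On the falling limb, Q drops from 547.5 to 286.2 cfs between t = 12 h and t = 36 h (Δt = 24 h).
k = −Δt / ln(Q₂/Q₁) = −24 / ln(286.2/547.5) = 37.0 h.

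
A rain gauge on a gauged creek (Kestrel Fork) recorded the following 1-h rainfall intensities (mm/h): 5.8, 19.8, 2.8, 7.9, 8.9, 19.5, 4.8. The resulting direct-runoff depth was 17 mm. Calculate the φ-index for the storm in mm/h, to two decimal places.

Only the 2 blocks with intensity above φ contribute runoff: 19.8, 19.5 mm/h.
Σ(I−φ)·Δt = d  ⇒  (19.8+19.5 − 2φ)·1 = 17
φ = (39.30 − 17/1) / 2 = 11.15 mm/h.

φ ≈ 11.15 mm/h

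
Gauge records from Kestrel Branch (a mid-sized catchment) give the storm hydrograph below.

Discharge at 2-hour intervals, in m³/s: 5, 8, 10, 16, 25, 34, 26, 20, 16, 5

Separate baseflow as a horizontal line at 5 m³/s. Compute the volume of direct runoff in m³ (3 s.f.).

V ≈ 8.28 × 10^5 m³

Direct-runoff ordinates (Q − Q_b): 0.0, 3.0, 5.0, 11.0, 20.0, 29.0, 21.0, 15.0, 11.0, 0.0 m³/s.
ΣQ_DR = 115.0 m³/s.
With Δt = 2 h = 7200 s, V = ΣQ_DR · Δt = 115.0 × 7200 = 8.28 × 10^5 m³.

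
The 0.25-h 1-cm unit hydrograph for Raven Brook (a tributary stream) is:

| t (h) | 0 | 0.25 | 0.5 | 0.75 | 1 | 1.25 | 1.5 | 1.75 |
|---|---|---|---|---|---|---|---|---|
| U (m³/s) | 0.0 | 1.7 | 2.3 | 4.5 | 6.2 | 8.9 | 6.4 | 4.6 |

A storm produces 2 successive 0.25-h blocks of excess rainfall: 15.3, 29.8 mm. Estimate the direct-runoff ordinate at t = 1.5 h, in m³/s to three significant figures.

By discrete convolution, Q_j = Σ (P_i / 10 mm) · U_{j−i}.
At t = 1.5 h (j=6): Q = (15.3/10)·6.4 + (29.8/10)·8.9 = 36.3 m³/s.

Q ≈ 36.3 m³/s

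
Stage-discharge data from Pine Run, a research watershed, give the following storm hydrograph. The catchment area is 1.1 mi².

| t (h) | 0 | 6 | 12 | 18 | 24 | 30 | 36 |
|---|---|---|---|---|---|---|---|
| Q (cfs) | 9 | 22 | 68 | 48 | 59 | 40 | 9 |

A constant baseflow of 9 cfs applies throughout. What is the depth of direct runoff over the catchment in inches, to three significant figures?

d ≈ 1.62 in

Direct runoff: 0.0, 13.0, 59.0, 39.0, 50.0, 31.0, 0.0 cfs; ΣQ_DR = 192.0 cfs.
V = ΣQ_DR · Δt = 192.0 × 21600 s = 4.147 × 10^6 ft³.
Over A = 1.1 mi², depth = V / A = 1.62 in.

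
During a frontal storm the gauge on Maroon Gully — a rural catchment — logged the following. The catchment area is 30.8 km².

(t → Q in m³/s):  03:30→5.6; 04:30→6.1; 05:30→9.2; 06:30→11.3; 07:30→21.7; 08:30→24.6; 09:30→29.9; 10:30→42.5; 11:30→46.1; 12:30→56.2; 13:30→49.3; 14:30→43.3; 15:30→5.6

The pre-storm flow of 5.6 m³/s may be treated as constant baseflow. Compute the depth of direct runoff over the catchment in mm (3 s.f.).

Direct runoff: 0.0, 0.5, 3.6, 5.7, 16.1, 19.0, 24.3, 36.9, 40.5, 50.6, 43.7, 37.7, 0.0 m³/s; ΣQ_DR = 278.6 m³/s.
V = ΣQ_DR · Δt = 278.6 × 3600 s = 1.003 × 10^6 m³.
Over A = 30.8 km², depth = V / A = 32.6 mm.

d ≈ 32.6 mm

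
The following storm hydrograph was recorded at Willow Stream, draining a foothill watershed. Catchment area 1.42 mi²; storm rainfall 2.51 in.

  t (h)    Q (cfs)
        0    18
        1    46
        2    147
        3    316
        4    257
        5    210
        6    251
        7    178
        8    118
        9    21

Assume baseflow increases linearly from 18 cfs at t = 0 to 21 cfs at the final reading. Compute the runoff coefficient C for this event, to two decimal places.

ΣQ_DR = 1367 cfs; V = ΣQ_DR·Δt = 4.921 × 10^6 ft³.
Runoff depth d = V / A = 1.492 in.
C = d / P = 1.492 / 2.51 = 0.59.

C ≈ 0.59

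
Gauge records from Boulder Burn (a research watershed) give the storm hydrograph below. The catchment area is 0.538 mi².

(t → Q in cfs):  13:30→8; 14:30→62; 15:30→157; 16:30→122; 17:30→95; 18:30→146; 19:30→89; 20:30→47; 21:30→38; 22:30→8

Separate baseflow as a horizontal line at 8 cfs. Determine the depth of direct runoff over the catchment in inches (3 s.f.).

Direct runoff: 0.0, 54.0, 149.0, 114.0, 87.0, 138.0, 81.0, 39.0, 30.0, 0.0 cfs; ΣQ_DR = 692.0 cfs.
V = ΣQ_DR · Δt = 692.0 × 3600 s = 2.491 × 10^6 ft³.
Over A = 0.538 mi², depth = V / A = 1.99 in.

d ≈ 1.99 in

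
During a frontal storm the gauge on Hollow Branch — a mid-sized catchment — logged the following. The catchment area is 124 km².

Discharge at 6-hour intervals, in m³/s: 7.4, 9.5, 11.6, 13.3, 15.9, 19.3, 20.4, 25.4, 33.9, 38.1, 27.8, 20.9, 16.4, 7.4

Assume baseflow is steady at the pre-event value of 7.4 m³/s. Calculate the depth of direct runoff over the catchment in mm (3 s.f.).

Direct runoff: 0.0, 2.1, 4.2, 5.9, 8.5, 11.9, 13.0, 18.0, 26.5, 30.7, 20.4, 13.5, 9.0, 0.0 m³/s; ΣQ_DR = 163.7 m³/s.
V = ΣQ_DR · Δt = 163.7 × 21600 s = 3.536 × 10^6 m³.
Over A = 124 km², depth = V / A = 28.5 mm.

d ≈ 28.5 mm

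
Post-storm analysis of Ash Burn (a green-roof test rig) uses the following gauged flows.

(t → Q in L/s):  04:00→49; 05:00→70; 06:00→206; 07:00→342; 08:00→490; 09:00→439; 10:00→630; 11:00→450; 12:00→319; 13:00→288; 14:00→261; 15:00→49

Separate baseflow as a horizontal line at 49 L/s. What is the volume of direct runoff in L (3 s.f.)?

Direct-runoff ordinates (Q − Q_b): 0.0, 21.0, 157.0, 293.0, 441.0, 390.0, 581.0, 401.0, 270.0, 239.0, 212.0, 0.0 L/s.
ΣQ_DR = 3005 L/s.
With Δt = 1 h = 3600 s, V = ΣQ_DR · Δt = 3005 × 3600 = 1.08 × 10^7 L.

V ≈ 1.08 × 10^7 L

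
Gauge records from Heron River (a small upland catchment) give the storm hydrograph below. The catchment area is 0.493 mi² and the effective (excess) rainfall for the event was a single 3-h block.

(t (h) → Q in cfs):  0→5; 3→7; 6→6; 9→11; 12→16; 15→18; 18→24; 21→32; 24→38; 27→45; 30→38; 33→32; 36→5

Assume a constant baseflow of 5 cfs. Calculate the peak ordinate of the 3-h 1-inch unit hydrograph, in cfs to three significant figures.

U_p ≈ 20.0 cfs

Direct runoff: 0.0, 2.0, 1.0, 6.0, 11.0, 13.0, 19.0, 27.0, 33.0, 40.0, 33.0, 27.0, 0.0 cfs; ΣQ_DR = 212.0 cfs, peak = 40.0 cfs.
Runoff depth d = ΣQ_DR·Δt / A = 212.0 × 10800 / (0.493 mi²) = 1.999 in.
The 1-inch UH is the DRH scaled by (1 in)/d, so U_p = 40.0 × 1/1.999 = 20.0 cfs.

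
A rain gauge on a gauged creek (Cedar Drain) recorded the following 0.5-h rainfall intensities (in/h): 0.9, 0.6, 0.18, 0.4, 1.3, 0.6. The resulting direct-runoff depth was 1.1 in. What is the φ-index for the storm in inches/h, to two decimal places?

φ ≈ 0.32 in/h

Only the 5 blocks with intensity above φ contribute runoff: 0.9, 0.6, 0.4, 1.3, 0.6 in/h.
Σ(I−φ)·Δt = d  ⇒  (0.9+0.6+0.4+1.3+0.6 − 5φ)·0.5 = 1.1
φ = (3.800 − 1.1/0.5) / 5 = 0.32 in/h.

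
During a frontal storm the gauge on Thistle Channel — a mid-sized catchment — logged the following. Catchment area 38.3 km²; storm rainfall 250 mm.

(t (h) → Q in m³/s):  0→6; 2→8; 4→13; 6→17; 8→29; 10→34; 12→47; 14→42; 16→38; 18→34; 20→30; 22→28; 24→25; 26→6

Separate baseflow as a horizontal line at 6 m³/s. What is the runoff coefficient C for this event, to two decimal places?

C ≈ 0.21

ΣQ_DR = 273.0 m³/s; V = ΣQ_DR·Δt = 1.966 × 10^6 m³.
Runoff depth d = V / A = 51.32 mm.
C = d / P = 51.32 / 250 = 0.21.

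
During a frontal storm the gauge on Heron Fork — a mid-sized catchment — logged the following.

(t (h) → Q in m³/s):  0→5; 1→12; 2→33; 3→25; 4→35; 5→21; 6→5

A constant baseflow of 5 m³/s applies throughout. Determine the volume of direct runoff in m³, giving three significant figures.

V ≈ 3.64 × 10^5 m³

Direct-runoff ordinates (Q − Q_b): 0.0, 7.0, 28.0, 20.0, 30.0, 16.0, 0.0 m³/s.
ΣQ_DR = 101.0 m³/s.
With Δt = 1 h = 3600 s, V = ΣQ_DR · Δt = 101.0 × 3600 = 3.64 × 10^5 m³.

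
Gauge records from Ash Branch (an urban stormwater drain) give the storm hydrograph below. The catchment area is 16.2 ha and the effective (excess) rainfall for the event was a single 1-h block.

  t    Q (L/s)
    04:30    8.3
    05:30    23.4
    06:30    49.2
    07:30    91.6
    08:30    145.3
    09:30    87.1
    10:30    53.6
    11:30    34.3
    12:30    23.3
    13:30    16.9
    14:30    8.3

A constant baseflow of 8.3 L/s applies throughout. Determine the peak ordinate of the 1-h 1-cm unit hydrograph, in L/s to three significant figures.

Direct runoff: 0.0, 15.1, 40.9, 83.3, 137.0, 78.8, 45.3, 26.0, 15.0, 8.6, 0.0 L/s; ΣQ_DR = 450.0 L/s, peak = 137.0 L/s.
Runoff depth d = ΣQ_DR·Δt / A = 450.0 × 3600 / (16.2 ha) = 10.00 mm.
The 1-cm UH is the DRH scaled by (10 mm)/d, so U_p = 137.0 × 10/10.00 = 137 L/s.

U_p ≈ 137 L/s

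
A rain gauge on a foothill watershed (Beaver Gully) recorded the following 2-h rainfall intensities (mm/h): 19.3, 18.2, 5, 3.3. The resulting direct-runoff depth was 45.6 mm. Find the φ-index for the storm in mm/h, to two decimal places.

φ ≈ 7.35 mm/h

Only the 2 blocks with intensity above φ contribute runoff: 19.3, 18.2 mm/h.
Σ(I−φ)·Δt = d  ⇒  (19.3+18.2 − 2φ)·2 = 45.6
φ = (37.50 − 45.6/2) / 2 = 7.35 mm/h.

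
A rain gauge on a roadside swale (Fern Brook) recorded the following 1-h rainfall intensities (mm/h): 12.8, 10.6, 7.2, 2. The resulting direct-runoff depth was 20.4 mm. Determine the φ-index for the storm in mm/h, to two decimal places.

Only the 3 blocks with intensity above φ contribute runoff: 12.8, 10.6, 7.2 mm/h.
Σ(I−φ)·Δt = d  ⇒  (12.8+10.6+7.2 − 3φ)·1 = 20.4
φ = (30.60 − 20.4/1) / 3 = 3.40 mm/h.

φ ≈ 3.40 mm/h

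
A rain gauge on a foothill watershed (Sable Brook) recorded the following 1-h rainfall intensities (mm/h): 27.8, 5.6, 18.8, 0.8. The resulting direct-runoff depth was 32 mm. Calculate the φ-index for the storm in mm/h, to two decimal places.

Only the 2 blocks with intensity above φ contribute runoff: 27.8, 18.8 mm/h.
Σ(I−φ)·Δt = d  ⇒  (27.8+18.8 − 2φ)·1 = 32
φ = (46.60 − 32/1) / 2 = 7.30 mm/h.

φ ≈ 7.30 mm/h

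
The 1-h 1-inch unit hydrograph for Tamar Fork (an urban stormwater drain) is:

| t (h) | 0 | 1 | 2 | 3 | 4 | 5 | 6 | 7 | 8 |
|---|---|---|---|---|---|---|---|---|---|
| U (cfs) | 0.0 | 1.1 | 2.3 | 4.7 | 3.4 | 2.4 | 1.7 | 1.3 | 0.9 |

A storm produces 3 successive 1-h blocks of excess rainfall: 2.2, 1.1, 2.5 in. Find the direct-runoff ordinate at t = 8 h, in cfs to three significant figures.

By discrete convolution, Q_j = Σ (P_i / 1 in) · U_{j−i}.
At t = 8 h (j=8): Q = (2.2/1)·0.9 + (1.1/1)·1.3 + (2.5/1)·1.7 = 7.66 cfs.

Q ≈ 7.66 cfs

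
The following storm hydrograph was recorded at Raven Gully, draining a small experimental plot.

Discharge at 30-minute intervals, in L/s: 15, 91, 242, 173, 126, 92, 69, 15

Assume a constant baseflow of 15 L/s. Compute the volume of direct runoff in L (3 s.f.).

Direct-runoff ordinates (Q − Q_b): 0.0, 76.0, 227.0, 158.0, 111.0, 77.0, 54.0, 0.0 L/s.
ΣQ_DR = 703.0 L/s.
With Δt = 0.5 h = 1800 s, V = ΣQ_DR · Δt = 703.0 × 1800 = 1.27 × 10^6 L.

V ≈ 1.27 × 10^6 L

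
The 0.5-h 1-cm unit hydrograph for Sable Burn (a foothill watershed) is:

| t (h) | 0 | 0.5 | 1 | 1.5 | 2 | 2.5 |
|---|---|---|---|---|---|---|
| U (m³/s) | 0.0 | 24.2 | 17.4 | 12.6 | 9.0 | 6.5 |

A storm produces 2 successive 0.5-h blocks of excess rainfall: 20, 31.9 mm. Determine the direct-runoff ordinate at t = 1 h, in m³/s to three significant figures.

By discrete convolution, Q_j = Σ (P_i / 10 mm) · U_{j−i}.
At t = 1 h (j=2): Q = (20/10)·17.4 + (31.9/10)·24.2 = 112 m³/s.

Q ≈ 112 m³/s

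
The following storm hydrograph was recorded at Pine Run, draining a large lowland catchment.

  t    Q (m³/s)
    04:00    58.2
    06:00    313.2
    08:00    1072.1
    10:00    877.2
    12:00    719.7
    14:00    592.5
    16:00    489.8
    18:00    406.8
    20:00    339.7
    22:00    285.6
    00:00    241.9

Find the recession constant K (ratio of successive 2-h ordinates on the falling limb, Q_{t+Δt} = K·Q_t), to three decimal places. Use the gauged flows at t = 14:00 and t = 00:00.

K ≈ 0.836

Using the recession-limb readings at t = 14:00 and t = 00:00: Q falls from 592.5 to 241.9 m³/s over 5 intervals.
K = (Q₂/Q₁)^(1/5) = (241.9/592.5)^(1/5) = 0.836.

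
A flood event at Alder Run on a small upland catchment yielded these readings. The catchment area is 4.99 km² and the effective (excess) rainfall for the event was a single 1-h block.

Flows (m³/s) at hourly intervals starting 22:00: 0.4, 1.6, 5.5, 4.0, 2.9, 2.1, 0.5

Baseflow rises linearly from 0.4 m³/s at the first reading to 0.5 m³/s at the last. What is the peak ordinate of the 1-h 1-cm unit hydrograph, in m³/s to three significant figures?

U_p ≈ 5.07 m³/s

Direct runoff: 0.00, 1.18, 5.07, 3.55, 2.43, 1.62, 0.00 m³/s; ΣQ_DR = 13.85 m³/s, peak = 5.07 m³/s.
Runoff depth d = ΣQ_DR·Δt / A = 13.85 × 3600 / (4.99 km²) = 9.992 mm.
The 1-cm UH is the DRH scaled by (10 mm)/d, so U_p = 5.07 × 10/9.992 = 5.07 m³/s.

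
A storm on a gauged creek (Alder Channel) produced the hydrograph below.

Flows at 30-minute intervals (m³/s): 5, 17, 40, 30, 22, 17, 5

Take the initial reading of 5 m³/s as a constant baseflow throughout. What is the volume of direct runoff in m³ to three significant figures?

Direct-runoff ordinates (Q − Q_b): 0.0, 12.0, 35.0, 25.0, 17.0, 12.0, 0.0 m³/s.
ΣQ_DR = 101.0 m³/s.
With Δt = 0.5 h = 1800 s, V = ΣQ_DR · Δt = 101.0 × 1800 = 1.82 × 10^5 m³.

V ≈ 1.82 × 10^5 m³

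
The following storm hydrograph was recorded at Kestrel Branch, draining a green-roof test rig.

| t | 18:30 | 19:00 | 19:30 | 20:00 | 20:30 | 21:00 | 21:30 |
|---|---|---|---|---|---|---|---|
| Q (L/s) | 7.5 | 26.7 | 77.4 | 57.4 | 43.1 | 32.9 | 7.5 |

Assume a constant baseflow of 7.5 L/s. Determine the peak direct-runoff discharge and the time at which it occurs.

Q_p = 69.9 L/s at t = 19:30

Subtracting baseflow gives direct-runoff ordinates: 0.0, 19.2, 69.9, 49.9, 35.6, 25.4, 0.0 L/s.
The maximum is 69.9 L/s, occurring at the reading for t = 19:30.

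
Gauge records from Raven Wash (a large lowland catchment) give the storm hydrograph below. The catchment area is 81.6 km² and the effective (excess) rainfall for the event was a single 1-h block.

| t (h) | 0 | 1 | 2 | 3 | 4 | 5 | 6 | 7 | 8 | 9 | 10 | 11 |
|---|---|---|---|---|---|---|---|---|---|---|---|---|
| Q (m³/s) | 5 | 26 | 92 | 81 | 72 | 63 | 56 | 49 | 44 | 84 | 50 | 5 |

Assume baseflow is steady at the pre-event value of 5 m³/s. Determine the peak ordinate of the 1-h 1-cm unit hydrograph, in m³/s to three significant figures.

U_p ≈ 34.8 m³/s

Direct runoff: 0.0, 21.0, 87.0, 76.0, 67.0, 58.0, 51.0, 44.0, 39.0, 79.0, 45.0, 0.0 m³/s; ΣQ_DR = 567.0 m³/s, peak = 87.0 m³/s.
Runoff depth d = ΣQ_DR·Δt / A = 567.0 × 3600 / (81.6 km²) = 25.01 mm.
The 1-cm UH is the DRH scaled by (10 mm)/d, so U_p = 87.0 × 10/25.01 = 34.8 m³/s.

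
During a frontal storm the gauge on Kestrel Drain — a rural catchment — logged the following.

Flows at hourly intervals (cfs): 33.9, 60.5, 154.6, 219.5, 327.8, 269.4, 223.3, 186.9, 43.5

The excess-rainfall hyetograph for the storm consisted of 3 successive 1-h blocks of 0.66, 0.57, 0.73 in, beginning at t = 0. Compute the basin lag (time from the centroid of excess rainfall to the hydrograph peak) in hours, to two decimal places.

t_L ≈ 2.46 h

Centroid of excess rainfall: t_c = Σ P_i·t̄_i / ΣP_i = 1.5357 h (block centres at 0.5, 1.5, 2.5 h).
Hydrograph peak occurs at t = 4 h, so basin lag t_L = 4 − 1.5357 = 2.46 h.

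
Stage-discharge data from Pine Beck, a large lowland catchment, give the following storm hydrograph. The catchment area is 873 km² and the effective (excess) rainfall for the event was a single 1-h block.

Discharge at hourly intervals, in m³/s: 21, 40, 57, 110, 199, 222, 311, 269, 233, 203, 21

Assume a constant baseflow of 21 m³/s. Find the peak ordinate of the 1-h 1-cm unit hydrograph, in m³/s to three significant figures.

U_p ≈ 483 m³/s

Direct runoff: 0.0, 19.0, 36.0, 89.0, 178.0, 201.0, 290.0, 248.0, 212.0, 182.0, 0.0 m³/s; ΣQ_DR = 1455 m³/s, peak = 290.0 m³/s.
Runoff depth d = ΣQ_DR·Δt / A = 1455 × 3600 / (873 km²) = 6.000 mm.
The 1-cm UH is the DRH scaled by (10 mm)/d, so U_p = 290.0 × 10/6.000 = 483 m³/s.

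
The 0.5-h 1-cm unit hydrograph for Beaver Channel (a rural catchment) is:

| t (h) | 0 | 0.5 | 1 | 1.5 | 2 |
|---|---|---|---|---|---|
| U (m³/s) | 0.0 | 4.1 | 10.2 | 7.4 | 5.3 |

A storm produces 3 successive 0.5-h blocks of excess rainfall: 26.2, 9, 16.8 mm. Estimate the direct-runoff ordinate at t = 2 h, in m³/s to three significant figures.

Q ≈ 37.7 m³/s

By discrete convolution, Q_j = Σ (P_i / 10 mm) · U_{j−i}.
At t = 2 h (j=4): Q = (26.2/10)·5.3 + (9/10)·7.4 + (16.8/10)·10.2 = 37.7 m³/s.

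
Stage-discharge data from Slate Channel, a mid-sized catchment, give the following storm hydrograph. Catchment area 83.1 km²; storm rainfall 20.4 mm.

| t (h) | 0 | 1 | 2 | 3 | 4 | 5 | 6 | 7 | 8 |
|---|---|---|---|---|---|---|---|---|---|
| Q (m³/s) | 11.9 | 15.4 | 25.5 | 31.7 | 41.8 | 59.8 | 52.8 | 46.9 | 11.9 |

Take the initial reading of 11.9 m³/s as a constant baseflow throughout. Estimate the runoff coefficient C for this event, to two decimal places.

ΣQ_DR = 190.6 m³/s; V = ΣQ_DR·Δt = 6.862 × 10^5 m³.
Runoff depth d = V / A = 8.257 mm.
C = d / P = 8.257 / 20.4 = 0.40.

C ≈ 0.40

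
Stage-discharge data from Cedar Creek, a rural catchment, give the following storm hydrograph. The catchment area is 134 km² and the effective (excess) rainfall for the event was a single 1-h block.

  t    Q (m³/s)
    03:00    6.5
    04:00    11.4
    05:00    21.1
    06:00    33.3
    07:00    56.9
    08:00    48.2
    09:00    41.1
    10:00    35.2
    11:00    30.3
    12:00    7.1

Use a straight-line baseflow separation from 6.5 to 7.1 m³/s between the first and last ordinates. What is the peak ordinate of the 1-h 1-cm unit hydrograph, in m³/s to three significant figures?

U_p ≈ 83.6 m³/s

Direct runoff: 0.00, 4.83, 14.47, 26.60, 50.13, 41.37, 34.20, 28.23, 23.27, 0.00 m³/s; ΣQ_DR = 223.1 m³/s, peak = 50.13 m³/s.
Runoff depth d = ΣQ_DR·Δt / A = 223.1 × 3600 / (134 km²) = 5.994 mm.
The 1-cm UH is the DRH scaled by (10 mm)/d, so U_p = 50.13 × 10/5.994 = 83.6 m³/s.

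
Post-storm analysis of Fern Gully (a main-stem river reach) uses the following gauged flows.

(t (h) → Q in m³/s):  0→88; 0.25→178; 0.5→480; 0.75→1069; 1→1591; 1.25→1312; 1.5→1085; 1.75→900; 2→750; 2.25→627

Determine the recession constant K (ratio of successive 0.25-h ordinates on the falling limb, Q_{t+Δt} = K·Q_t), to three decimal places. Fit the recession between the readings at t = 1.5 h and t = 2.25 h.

Using the recession-limb readings at t = 1.5 h and t = 2.25 h: Q falls from 1085 to 627 m³/s over 3 intervals.
K = (Q₂/Q₁)^(1/3) = (627/1085)^(1/3) = 0.833.

K ≈ 0.833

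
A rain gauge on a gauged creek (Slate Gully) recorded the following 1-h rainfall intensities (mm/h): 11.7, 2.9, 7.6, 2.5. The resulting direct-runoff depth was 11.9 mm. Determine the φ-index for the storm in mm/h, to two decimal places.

Only the 2 blocks with intensity above φ contribute runoff: 11.7, 7.6 mm/h.
Σ(I−φ)·Δt = d  ⇒  (11.7+7.6 − 2φ)·1 = 11.9
φ = (19.30 − 11.9/1) / 2 = 3.70 mm/h.

φ ≈ 3.70 mm/h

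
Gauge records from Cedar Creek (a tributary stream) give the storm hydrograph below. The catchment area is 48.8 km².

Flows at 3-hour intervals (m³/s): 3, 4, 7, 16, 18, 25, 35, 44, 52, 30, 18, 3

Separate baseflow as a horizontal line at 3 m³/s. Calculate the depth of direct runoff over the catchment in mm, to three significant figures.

Direct runoff: 0.0, 1.0, 4.0, 13.0, 15.0, 22.0, 32.0, 41.0, 49.0, 27.0, 15.0, 0.0 m³/s; ΣQ_DR = 219.0 m³/s.
V = ΣQ_DR · Δt = 219.0 × 10800 s = 2.365 × 10^6 m³.
Over A = 48.8 km², depth = V / A = 48.5 mm.

d ≈ 48.5 mm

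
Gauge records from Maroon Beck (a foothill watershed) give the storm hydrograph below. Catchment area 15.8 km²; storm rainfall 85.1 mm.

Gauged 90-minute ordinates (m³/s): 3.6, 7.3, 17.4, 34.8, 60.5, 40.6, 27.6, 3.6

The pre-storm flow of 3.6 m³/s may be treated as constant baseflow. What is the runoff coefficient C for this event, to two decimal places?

ΣQ_DR = 166.6 m³/s; V = ΣQ_DR·Δt = 8.996 × 10^5 m³.
Runoff depth d = V / A = 56.94 mm.
C = d / P = 56.94 / 85.1 = 0.67.

C ≈ 0.67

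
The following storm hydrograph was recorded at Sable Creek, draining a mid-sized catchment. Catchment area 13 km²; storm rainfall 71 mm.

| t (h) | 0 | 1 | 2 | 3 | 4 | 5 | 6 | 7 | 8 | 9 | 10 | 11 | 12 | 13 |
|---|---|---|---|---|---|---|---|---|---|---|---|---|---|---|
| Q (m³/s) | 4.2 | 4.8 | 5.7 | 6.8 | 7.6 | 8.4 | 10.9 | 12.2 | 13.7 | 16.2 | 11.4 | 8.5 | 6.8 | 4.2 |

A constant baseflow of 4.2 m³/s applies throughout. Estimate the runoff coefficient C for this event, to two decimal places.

ΣQ_DR = 62.60 m³/s; V = ΣQ_DR·Δt = 2.254 × 10^5 m³.
Runoff depth d = V / A = 17.34 mm.
C = d / P = 17.34 / 71 = 0.24.

C ≈ 0.24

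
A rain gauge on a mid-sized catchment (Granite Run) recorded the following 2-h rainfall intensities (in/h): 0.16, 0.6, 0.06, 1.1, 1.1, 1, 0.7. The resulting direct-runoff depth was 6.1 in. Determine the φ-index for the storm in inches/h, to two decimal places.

Only the 5 blocks with intensity above φ contribute runoff: 0.6, 1.1, 1.1, 1, 0.7 in/h.
Σ(I−φ)·Δt = d  ⇒  (0.6+1.1+1.1+1+0.7 − 5φ)·2 = 6.1
φ = (4.500 − 6.1/2) / 5 = 0.29 in/h.

φ ≈ 0.29 in/h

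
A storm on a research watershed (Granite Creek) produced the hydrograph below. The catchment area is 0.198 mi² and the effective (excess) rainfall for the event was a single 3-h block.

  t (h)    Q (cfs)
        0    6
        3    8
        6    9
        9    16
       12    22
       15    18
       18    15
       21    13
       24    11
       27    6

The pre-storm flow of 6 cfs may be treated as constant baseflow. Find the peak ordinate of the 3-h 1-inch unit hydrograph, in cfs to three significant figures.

U_p ≈ 10.6 cfs

Direct runoff: 0.0, 2.0, 3.0, 10.0, 16.0, 12.0, 9.0, 7.0, 5.0, 0.0 cfs; ΣQ_DR = 64.00 cfs, peak = 16.0 cfs.
Runoff depth d = ΣQ_DR·Δt / A = 64.00 × 10800 / (0.198 mi²) = 1.503 in.
The 1-inch UH is the DRH scaled by (1 in)/d, so U_p = 16.0 × 1/1.503 = 10.6 cfs.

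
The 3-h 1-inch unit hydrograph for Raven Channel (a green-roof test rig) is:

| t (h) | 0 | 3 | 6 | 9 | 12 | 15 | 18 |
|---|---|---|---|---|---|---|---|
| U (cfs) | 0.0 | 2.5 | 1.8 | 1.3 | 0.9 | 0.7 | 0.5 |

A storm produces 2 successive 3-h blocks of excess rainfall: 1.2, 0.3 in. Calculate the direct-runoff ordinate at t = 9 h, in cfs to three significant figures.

By discrete convolution, Q_j = Σ (P_i / 1 in) · U_{j−i}.
At t = 9 h (j=3): Q = (1.2/1)·1.3 + (0.3/1)·1.8 = 2.10 cfs.

Q ≈ 2.10 cfs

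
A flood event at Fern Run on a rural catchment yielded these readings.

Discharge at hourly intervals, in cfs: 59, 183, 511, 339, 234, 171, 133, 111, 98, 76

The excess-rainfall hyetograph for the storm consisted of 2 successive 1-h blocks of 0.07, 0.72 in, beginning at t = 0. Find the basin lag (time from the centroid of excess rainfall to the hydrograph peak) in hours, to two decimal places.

Centroid of excess rainfall: t_c = Σ P_i·t̄_i / ΣP_i = 1.4114 h (block centres at 0.5, 1.5 h).
Hydrograph peak occurs at t = 2 h, so basin lag t_L = 2 − 1.4114 = 0.59 h.

t_L ≈ 0.59 h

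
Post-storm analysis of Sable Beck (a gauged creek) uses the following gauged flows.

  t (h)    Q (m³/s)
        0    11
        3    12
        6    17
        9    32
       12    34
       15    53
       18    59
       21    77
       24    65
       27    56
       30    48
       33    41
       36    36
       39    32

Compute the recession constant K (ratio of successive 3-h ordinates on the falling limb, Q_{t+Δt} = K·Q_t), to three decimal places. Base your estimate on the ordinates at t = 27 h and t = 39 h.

K ≈ 0.869

Using the recession-limb readings at t = 27 h and t = 39 h: Q falls from 56 to 32 m³/s over 4 intervals.
K = (Q₂/Q₁)^(1/4) = (32/56)^(1/4) = 0.869.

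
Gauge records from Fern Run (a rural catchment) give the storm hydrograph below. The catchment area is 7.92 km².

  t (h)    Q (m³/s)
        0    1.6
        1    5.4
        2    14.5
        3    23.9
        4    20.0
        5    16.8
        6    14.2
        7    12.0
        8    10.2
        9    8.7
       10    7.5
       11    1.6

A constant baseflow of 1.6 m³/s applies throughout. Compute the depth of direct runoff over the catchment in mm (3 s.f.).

Direct runoff: 0.0, 3.8, 12.9, 22.3, 18.4, 15.2, 12.6, 10.4, 8.6, 7.1, 5.9, 0.0 m³/s; ΣQ_DR = 117.2 m³/s.
V = ΣQ_DR · Δt = 117.2 × 3600 s = 4.219 × 10^5 m³.
Over A = 7.92 km², depth = V / A = 53.3 mm.

d ≈ 53.3 mm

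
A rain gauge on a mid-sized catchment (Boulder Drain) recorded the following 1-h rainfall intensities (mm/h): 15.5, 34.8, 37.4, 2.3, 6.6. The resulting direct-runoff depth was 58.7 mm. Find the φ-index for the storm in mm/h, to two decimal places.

φ ≈ 9.67 mm/h

Only the 3 blocks with intensity above φ contribute runoff: 15.5, 34.8, 37.4 mm/h.
Σ(I−φ)·Δt = d  ⇒  (15.5+34.8+37.4 − 3φ)·1 = 58.7
φ = (87.70 − 58.7/1) / 3 = 9.67 mm/h.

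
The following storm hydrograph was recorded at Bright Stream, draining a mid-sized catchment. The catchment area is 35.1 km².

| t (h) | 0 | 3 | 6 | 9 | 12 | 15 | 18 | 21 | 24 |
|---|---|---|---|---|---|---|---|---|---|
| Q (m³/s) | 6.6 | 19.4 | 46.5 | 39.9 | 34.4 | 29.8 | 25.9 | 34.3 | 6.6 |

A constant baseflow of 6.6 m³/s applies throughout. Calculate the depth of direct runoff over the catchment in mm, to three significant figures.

d ≈ 56.6 mm

Direct runoff: 0.0, 12.8, 39.9, 33.3, 27.8, 23.2, 19.3, 27.7, 0.0 m³/s; ΣQ_DR = 184.0 m³/s.
V = ΣQ_DR · Δt = 184.0 × 10800 s = 1.987 × 10^6 m³.
Over A = 35.1 km², depth = V / A = 56.6 mm.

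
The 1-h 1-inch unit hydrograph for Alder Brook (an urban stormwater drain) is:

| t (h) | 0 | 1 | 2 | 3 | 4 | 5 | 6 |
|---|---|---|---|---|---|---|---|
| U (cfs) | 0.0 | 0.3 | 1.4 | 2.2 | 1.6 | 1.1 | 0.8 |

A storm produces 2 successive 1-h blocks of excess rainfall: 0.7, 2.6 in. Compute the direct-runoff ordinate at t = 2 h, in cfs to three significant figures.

By discrete convolution, Q_j = Σ (P_i / 1 in) · U_{j−i}.
At t = 2 h (j=2): Q = (0.7/1)·1.4 + (2.6/1)·0.3 = 1.76 cfs.

Q ≈ 1.76 cfs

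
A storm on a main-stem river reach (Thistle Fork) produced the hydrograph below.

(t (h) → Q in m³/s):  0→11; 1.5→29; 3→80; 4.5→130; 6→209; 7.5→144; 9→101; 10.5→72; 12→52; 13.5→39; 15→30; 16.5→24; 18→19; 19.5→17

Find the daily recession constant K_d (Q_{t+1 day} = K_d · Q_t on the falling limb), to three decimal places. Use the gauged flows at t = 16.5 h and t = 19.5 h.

K_d ≈ 0.063

Between t = 16.5 h and t = 19.5 h the flow falls from 24 to 17 m³/s over 2×1.5 h = 3 h.
Per-interval ratio K = (17/24)^(1/2) = 0.8416; K_d = K^(24/1.5) = 0.063.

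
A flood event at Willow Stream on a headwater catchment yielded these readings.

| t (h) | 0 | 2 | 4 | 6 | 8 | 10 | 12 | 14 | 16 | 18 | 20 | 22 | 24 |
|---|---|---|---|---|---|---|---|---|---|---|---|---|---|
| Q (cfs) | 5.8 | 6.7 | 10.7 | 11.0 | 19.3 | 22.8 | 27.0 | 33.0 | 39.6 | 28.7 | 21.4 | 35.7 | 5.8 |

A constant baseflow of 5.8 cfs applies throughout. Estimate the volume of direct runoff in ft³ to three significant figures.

Direct-runoff ordinates (Q − Q_b): 0.0, 0.9, 4.9, 5.2, 13.5, 17.0, 21.2, 27.2, 33.8, 22.9, 15.6, 29.9, 0.0 cfs.
ΣQ_DR = 192.1 cfs.
With Δt = 2 h = 7200 s, V = ΣQ_DR · Δt = 192.1 × 7200 = 1.38 × 10^6 ft³.

V ≈ 1.38 × 10^6 ft³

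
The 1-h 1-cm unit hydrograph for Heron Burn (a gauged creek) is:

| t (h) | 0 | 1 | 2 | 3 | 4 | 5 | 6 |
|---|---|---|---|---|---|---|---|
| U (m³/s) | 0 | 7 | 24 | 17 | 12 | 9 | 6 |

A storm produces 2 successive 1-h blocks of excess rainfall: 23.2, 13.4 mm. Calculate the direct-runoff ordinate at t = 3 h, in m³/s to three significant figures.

Q ≈ 71.6 m³/s

By discrete convolution, Q_j = Σ (P_i / 10 mm) · U_{j−i}.
At t = 3 h (j=3): Q = (23.2/10)·17 + (13.4/10)·24 = 71.6 m³/s.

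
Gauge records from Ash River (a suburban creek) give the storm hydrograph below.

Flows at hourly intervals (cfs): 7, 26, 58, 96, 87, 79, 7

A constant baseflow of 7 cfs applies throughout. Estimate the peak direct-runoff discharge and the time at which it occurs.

Q_p = 89.0 cfs at t = 3 h

Subtracting baseflow gives direct-runoff ordinates: 0.0, 19.0, 51.0, 89.0, 80.0, 72.0, 0.0 cfs.
The maximum is 89.0 cfs, occurring at the reading for t = 3 h.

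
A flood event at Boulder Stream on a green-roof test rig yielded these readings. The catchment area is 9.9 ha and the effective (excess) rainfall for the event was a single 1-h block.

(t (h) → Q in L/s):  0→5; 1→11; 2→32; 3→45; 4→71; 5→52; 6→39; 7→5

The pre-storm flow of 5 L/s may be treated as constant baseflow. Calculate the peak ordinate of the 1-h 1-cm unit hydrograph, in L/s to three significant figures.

U_p ≈ 82.5 L/s

Direct runoff: 0.0, 6.0, 27.0, 40.0, 66.0, 47.0, 34.0, 0.0 L/s; ΣQ_DR = 220.0 L/s, peak = 66.0 L/s.
Runoff depth d = ΣQ_DR·Δt / A = 220.0 × 3600 / (9.9 ha) = 8.000 mm.
The 1-cm UH is the DRH scaled by (10 mm)/d, so U_p = 66.0 × 10/8.000 = 82.5 L/s.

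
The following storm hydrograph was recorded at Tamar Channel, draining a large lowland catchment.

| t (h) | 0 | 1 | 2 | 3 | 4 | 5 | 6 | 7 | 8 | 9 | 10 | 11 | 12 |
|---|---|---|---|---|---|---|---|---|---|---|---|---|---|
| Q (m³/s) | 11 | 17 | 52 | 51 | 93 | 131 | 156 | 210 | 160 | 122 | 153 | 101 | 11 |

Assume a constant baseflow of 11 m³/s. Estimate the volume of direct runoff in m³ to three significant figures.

Direct-runoff ordinates (Q − Q_b): 0.0, 6.0, 41.0, 40.0, 82.0, 120.0, 145.0, 199.0, 149.0, 111.0, 142.0, 90.0, 0.0 m³/s.
ΣQ_DR = 1125 m³/s.
With Δt = 1 h = 3600 s, V = ΣQ_DR · Δt = 1125 × 3600 = 4.05 × 10^6 m³.

V ≈ 4.05 × 10^6 m³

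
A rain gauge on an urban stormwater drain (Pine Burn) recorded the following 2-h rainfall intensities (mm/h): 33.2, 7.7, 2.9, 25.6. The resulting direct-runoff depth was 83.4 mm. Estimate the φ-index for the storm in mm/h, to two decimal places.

φ ≈ 8.55 mm/h

Only the 2 blocks with intensity above φ contribute runoff: 33.2, 25.6 mm/h.
Σ(I−φ)·Δt = d  ⇒  (33.2+25.6 − 2φ)·2 = 83.4
φ = (58.80 − 83.4/2) / 2 = 8.55 mm/h.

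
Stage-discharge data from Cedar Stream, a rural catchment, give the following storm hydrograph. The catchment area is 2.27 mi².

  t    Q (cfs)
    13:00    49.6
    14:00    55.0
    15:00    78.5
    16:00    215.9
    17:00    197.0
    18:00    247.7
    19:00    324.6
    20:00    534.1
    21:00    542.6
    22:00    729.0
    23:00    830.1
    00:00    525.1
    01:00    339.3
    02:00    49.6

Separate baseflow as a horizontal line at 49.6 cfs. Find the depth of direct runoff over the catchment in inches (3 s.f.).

Direct runoff: 0.0, 5.4, 28.9, 166.3, 147.4, 198.1, 275.0, 484.5, 493.0, 679.4, 780.5, 475.5, 289.7, 0.0 cfs; ΣQ_DR = 4024 cfs.
V = ΣQ_DR · Δt = 4024 × 3600 s = 1.449 × 10^7 ft³.
Over A = 2.27 mi², depth = V / A = 2.75 in.

d ≈ 2.75 in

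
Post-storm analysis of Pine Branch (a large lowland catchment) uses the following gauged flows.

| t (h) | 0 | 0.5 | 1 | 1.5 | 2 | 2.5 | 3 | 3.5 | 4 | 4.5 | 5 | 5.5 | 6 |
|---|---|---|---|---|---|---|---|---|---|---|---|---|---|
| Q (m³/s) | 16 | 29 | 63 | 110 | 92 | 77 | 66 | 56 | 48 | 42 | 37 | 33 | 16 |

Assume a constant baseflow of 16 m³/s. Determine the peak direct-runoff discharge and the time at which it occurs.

Subtracting baseflow gives direct-runoff ordinates: 0.0, 13.0, 47.0, 94.0, 76.0, 61.0, 50.0, 40.0, 32.0, 26.0, 21.0, 17.0, 0.0 m³/s.
The maximum is 94.0 m³/s, occurring at the reading for t = 1.5 h.

Q_p = 94.0 m³/s at t = 1.5 h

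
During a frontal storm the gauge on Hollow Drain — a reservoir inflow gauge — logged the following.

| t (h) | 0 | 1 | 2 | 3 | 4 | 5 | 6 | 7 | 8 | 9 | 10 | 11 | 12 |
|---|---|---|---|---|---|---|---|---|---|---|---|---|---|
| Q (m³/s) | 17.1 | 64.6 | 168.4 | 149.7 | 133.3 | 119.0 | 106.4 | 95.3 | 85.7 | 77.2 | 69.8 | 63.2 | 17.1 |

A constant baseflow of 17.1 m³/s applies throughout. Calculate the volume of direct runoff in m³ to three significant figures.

Direct-runoff ordinates (Q − Q_b): 0.0, 47.5, 151.3, 132.6, 116.2, 101.9, 89.3, 78.2, 68.6, 60.1, 52.7, 46.1, 0.0 m³/s.
ΣQ_DR = 944.5 m³/s.
With Δt = 1 h = 3600 s, V = ΣQ_DR · Δt = 944.5 × 3600 = 3.40 × 10^6 m³.

V ≈ 3.40 × 10^6 m³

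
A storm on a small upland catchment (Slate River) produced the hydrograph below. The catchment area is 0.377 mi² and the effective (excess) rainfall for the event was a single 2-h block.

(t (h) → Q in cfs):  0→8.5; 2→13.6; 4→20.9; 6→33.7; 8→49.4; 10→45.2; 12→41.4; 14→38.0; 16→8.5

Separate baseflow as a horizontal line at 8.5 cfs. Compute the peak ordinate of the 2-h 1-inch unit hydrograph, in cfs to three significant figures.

U_p ≈ 27.2 cfs

Direct runoff: 0.0, 5.1, 12.4, 25.2, 40.9, 36.7, 32.9, 29.5, 0.0 cfs; ΣQ_DR = 182.7 cfs, peak = 40.9 cfs.
Runoff depth d = ΣQ_DR·Δt / A = 182.7 × 7200 / (0.377 mi²) = 1.502 in.
The 1-inch UH is the DRH scaled by (1 in)/d, so U_p = 40.9 × 1/1.502 = 27.2 cfs.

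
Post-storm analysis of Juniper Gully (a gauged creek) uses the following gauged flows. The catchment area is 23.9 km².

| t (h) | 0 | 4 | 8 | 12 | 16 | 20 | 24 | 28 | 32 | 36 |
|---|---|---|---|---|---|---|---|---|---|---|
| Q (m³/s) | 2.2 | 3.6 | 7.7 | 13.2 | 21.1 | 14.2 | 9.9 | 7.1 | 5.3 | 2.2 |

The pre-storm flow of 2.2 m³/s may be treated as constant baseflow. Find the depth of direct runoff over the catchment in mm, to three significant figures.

Direct runoff: 0.0, 1.4, 5.5, 11.0, 18.9, 12.0, 7.7, 4.9, 3.1, 0.0 m³/s; ΣQ_DR = 64.50 m³/s.
V = ΣQ_DR · Δt = 64.50 × 14400 s = 9.288 × 10^5 m³.
Over A = 23.9 km², depth = V / A = 38.9 mm.

d ≈ 38.9 mm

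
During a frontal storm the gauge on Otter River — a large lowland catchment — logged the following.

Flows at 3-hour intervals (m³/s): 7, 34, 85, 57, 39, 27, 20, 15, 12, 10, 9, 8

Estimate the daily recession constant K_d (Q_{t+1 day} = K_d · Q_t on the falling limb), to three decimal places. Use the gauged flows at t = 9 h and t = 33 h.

Between t = 9 h and t = 33 h the flow falls from 57 to 8 m³/s over 8×3 h = 24 h.
Per-interval ratio K = (8/57)^(1/8) = 0.7824; K_d = K^(24/3) = 0.140.

K_d ≈ 0.140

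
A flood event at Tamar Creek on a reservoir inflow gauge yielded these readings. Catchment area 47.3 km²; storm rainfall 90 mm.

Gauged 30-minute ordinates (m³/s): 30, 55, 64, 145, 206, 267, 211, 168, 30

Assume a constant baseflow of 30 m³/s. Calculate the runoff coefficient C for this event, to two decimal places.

C ≈ 0.38

ΣQ_DR = 906.0 m³/s; V = ΣQ_DR·Δt = 1.631 × 10^6 m³.
Runoff depth d = V / A = 34.48 mm.
C = d / P = 34.48 / 90 = 0.38.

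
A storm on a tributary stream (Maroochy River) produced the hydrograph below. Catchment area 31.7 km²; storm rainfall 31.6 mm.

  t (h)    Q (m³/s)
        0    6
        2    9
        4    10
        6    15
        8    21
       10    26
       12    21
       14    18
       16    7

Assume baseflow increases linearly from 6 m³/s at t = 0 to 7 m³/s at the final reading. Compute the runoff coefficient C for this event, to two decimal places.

ΣQ_DR = 74.50 m³/s; V = ΣQ_DR·Δt = 5.364 × 10^5 m³.
Runoff depth d = V / A = 16.92 mm.
C = d / P = 16.92 / 31.6 = 0.54.

C ≈ 0.54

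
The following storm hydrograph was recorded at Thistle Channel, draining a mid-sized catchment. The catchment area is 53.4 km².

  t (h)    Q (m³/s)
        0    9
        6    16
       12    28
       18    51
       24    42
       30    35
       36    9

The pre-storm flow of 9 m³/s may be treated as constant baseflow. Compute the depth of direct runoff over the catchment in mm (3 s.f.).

Direct runoff: 0.0, 7.0, 19.0, 42.0, 33.0, 26.0, 0.0 m³/s; ΣQ_DR = 127.0 m³/s.
V = ΣQ_DR · Δt = 127.0 × 21600 s = 2.743 × 10^6 m³.
Over A = 53.4 km², depth = V / A = 51.4 mm.

d ≈ 51.4 mm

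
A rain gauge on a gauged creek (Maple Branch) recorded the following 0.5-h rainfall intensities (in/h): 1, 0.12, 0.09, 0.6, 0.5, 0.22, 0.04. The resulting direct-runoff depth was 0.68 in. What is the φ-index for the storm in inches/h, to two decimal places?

Only the 3 blocks with intensity above φ contribute runoff: 1, 0.6, 0.5 in/h.
Σ(I−φ)·Δt = d  ⇒  (1+0.6+0.5 − 3φ)·0.5 = 0.68
φ = (2.100 − 0.68/0.5) / 3 = 0.25 in/h.

φ ≈ 0.25 in/h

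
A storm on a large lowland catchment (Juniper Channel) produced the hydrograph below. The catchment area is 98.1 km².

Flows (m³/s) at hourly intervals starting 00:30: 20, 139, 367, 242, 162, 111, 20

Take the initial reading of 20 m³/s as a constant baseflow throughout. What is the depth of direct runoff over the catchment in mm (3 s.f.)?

d ≈ 33.8 mm

Direct runoff: 0.0, 119.0, 347.0, 222.0, 142.0, 91.0, 0.0 m³/s; ΣQ_DR = 921.0 m³/s.
V = ΣQ_DR · Δt = 921.0 × 3600 s = 3.316 × 10^6 m³.
Over A = 98.1 km², depth = V / A = 33.8 mm.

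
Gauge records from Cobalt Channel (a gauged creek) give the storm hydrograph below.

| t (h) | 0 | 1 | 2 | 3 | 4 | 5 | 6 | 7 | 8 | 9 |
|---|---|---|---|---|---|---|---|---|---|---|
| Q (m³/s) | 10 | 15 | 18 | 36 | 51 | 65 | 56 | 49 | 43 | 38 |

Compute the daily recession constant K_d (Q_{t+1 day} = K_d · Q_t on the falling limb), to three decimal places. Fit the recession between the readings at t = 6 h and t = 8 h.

K_d ≈ 0.042

Between t = 6 h and t = 8 h the flow falls from 56 to 43 m³/s over 2×1 h = 2 h.
Per-interval ratio K = (43/56)^(1/2) = 0.8763; K_d = K^(24/1) = 0.042.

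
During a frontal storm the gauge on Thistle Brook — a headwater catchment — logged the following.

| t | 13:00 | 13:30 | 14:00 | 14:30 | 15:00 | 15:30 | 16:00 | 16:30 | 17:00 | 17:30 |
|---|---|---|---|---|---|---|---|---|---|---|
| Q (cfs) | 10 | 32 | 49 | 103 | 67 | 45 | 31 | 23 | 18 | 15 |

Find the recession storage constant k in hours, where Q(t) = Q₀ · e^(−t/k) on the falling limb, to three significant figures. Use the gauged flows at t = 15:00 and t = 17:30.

On the falling limb, Q drops from 67 to 15 cfs between t = 15:00 and t = 17:30 (Δt = 2.5 h).
k = −Δt / ln(Q₂/Q₁) = −2.5 / ln(15/67) = 1.67 h.

k ≈ 1.67 h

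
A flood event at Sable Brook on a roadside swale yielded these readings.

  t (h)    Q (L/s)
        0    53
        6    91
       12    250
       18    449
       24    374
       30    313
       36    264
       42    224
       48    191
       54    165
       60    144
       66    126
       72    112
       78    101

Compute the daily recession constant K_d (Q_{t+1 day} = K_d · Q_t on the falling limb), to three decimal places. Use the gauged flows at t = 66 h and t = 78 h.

Between t = 66 h and t = 78 h the flow falls from 126 to 101 L/s over 2×6 h = 12 h.
Per-interval ratio K = (101/126)^(1/2) = 0.8953; K_d = K^(24/6) = 0.643.

K_d ≈ 0.643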